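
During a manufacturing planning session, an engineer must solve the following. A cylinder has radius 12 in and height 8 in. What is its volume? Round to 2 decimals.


Shape: cylinder
Radius r = 12 in, Height h = 8 in
Formula: V = pi * r^2 * h
r^2 = 144
V = pi * 144 * 8
V = 1152 * pi
V = 3619.11
3619.11 in^3


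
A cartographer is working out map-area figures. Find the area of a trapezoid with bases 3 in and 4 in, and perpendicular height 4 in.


Shape: trapezoid
Parallel sides a = 3 in, b = 4 in; Height h = 4 in
Formula: A = (a + b) * h / 2
a + b = 3 + 4 = 7
A = 7 * 4 / 2
A = 28 / 2
A = 14
14 in^2


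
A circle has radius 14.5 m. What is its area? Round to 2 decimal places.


Shape: circle
Radius r = 14.5 m
Formula: A = pi * r^2
r^2 = 14.5^2 = 210.25
A = pi * 210.25
A = 660.52
660.52 m^2


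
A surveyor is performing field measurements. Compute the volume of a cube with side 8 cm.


Shape: cube
Side s = 8 cm
Formula: V = s^3
V = 8 * 8 * 8
V = 64 * 8
V = 512
512 cm^3


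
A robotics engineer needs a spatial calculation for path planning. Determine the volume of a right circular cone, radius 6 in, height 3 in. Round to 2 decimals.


Shape: cone
Radius r = 6 in, Height h = 3 in
Formula: V = (1/3) * pi * r^2 * h
r^2 = 36
pi * r^2 * h = pi * 36 * 3 = 108 * pi
V = 108 * pi / 3
V = 113.1
113.1 in^3


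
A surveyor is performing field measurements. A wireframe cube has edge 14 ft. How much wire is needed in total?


Shape: cube
Side s = 14 ft
A cube has 12 edges, all equal.
Formula: total edge length = 12 * s
Total = 12 * 14
Total = 168
168 ft


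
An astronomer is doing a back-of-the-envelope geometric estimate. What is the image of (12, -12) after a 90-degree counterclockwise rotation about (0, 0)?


Transformation: rotation about the origin
Original point: (12, -12)
Rule for 90 deg counterclockwise: (x, y) -> (-y, x)
Apply: (12, -12) -> (12, 12)
(12, 12)


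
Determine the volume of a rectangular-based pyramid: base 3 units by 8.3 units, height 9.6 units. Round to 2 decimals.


Shape: rectangular pyramid
Base: 3 units x 8.3 units, Height h = 9.6 units
Formula: V = (1/3) * base_area * h
base_area = 3 * 8.3 = 24.9
base_area * h = 24.9 * 9.6 = 239.04
V = 239.04 / 3
V = 79.68
79.68 units^3


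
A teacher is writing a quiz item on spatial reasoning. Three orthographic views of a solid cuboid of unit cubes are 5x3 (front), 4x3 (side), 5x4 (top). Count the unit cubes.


Orthographic views of a solid rectangular block:
Front view 5 x 3 -> length = 5, height = 3
Side view 4 x 3 -> width = 4, height = 3 (consistent)
Top view 5 x 4 -> confirms length = 5, width = 4
The block is 5 x 4 x 3.
Total unit cubes = 5 * 4 * 3 = 60
60 unit cubes


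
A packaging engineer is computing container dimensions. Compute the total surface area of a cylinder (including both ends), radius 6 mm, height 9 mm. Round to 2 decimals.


Shape: closed cylinder
Radius r = 6 mm, Height h = 9 mm
Formula: SA = 2*pi*r^2 + 2*pi*r*h = 2*pi*r*(r + h)
r + h = 15
2 * r * (r + h) = 2 * 6 * 15 = 180
SA = 180 * pi
SA = 565.49
565.49 mm^2


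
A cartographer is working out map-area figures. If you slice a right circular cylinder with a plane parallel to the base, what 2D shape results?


Solid: right circular cylinder
Cutting plane: parallel to the base
Visualize the intersection of the plane with the solid's surface.
The boundary of the cut region is a circle.
circle


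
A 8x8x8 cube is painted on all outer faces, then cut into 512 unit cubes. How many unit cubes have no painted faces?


Large cube: 8 x 8 x 8, cut into unit cubes.
n = 8, so n - 2 = 6
Unpainted cubes form the interior (n - 2)^3 block.
(n - 2)^3 = 6^3 = 216
216 unit cubes


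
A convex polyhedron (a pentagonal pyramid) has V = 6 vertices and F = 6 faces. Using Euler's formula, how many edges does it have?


Polyhedron: pentagonal pyramid
Euler's formula for convex polyhedra: V - E + F = 2
Given: V = 6 vertices and F = 6 faces
Solve for E:
E = V + F - 2 = 6 + 6 - 2 = 10
10 edges


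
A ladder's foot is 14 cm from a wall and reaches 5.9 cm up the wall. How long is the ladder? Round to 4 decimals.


Shape: right triangle
Legs a = 14 cm, b = 5.9 cm
Formula: c = sqrt(a^2 + b^2)
a^2 = 196, b^2 = 34.81
a^2 + b^2 = 230.81
c = sqrt(230.81)
c = 15.1924
15.1924 cm


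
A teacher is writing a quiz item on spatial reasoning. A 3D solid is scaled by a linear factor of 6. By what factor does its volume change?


Linear scale factor k = 6
Rule: under a linear scaling by k, volumes scale by k^3.
k^3 = 6 * 6 * 6
k^3 = 36 * 6
k^3 = 216
Volume scales by a factor of 216.
216 (dimensionless)


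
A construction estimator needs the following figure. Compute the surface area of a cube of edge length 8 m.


Shape: cube
Side s = 8 m
A cube has 6 square faces.
Formula: SA = 6 * s^2
s^2 = 64
SA = 6 * 64
SA = 384
384 m^2


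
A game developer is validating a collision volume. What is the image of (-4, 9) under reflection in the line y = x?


Transformation: reflection
Original point: (-4, 9)
Rule for reflection over y = x: (x, y) -> (y, x)
Apply: (-4, 9) -> (9, -4)
(9, -4)


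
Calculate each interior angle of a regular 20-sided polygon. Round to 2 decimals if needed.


Shape: regular icosagon (20 sides)
Formula: interior angle = (n - 2) * 180 / n
(n - 2) = 18
(n - 2) * 180 = 3240
angle = 3240 / 20
angle = 162
162 degrees


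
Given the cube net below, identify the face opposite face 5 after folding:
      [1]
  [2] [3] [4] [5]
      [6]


Net: cross layout. Take square 3 as the base (bottom).
Fold the four squares in the horizontal row up around 3: 2 -> left, 4 -> right, 5 wraps to the top.
Fold 1 and 6 up from 3: 1 -> back, 6 -> front.
Opposite pairs are therefore: (1, 6), (2, 4), (3, 5).
Face 5 is opposite face 3.
face 3


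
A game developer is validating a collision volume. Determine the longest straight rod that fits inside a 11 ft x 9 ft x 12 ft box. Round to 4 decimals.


Shape: rectangular box (space diagonal)
l = 11 ft, w = 9 ft, h = 12 ft
Visualize: the diagonal of the base, then a right triangle with that diagonal and the height.
Formula: d = sqrt(l^2 + w^2 + h^2)
l^2 + w^2 + h^2 = 121 + 81 + 144 = 346
d = sqrt(346)
d = 18.6011
18.6011 ft


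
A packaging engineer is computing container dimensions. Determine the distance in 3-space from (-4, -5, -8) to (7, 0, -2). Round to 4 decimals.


3D distance between two points
P1 = (-4, -5, -8), P2 = (7, 0, -2)
Formula: d = sqrt((x2-x1)^2 + (y2-y1)^2 + (z2-z1)^2)
dx = 7 - -4 = 11
dy = 0 - -5 = 5
dz = -2 - -8 = 6
dx^2 + dy^2 + dz^2 = 121 + 25 + 36 = 182
d = sqrt(182)
d = 13.4907
13.4907 units


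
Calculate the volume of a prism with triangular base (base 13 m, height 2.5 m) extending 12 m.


Shape: triangular prism
Triangle base = 13 m, triangle height = 2.5 m, prism length L = 12 m
Formula: V = (1/2 * b * h_tri) * L
Cross-section area = 0.5 * 13 * 2.5 = 16.25
V = 16.25 * 12
V = 195
195 m^3


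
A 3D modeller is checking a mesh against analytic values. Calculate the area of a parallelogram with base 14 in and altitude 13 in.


Shape: parallelogram
Base b = 14 in, Height h = 13 in
Formula: A = b * h
A = 14 * 13
A = 182
182 in^2


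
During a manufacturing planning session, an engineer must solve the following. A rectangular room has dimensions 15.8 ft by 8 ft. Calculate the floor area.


Shape: rectangle
Length l = 15.8 ft, Width w = 8 ft
Formula: A = l * w
A = 15.8 * 8
A = 126.4
126.4 ft^2


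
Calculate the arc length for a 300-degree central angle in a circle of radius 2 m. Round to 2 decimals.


Shape: circular arc
Radius r = 2 m, Angle = 300 degrees
Formula: L = (angle/360) * 2 * pi * r
2 * pi * r = 4 * pi
L = (300/360) * 4 * pi
L = 3.333333 * pi
L = 10.47
10.47 m


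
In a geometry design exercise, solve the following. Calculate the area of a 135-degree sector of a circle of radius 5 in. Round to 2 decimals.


Shape: circular sector
Radius r = 5 in, Angle = 135 degrees
Formula: A = (angle/360) * pi * r^2
r^2 = 25
Fraction of circle = 135/360
A = (135/360) * pi * 25
A = 9.375 * pi
A = 29.45
29.45 in^2


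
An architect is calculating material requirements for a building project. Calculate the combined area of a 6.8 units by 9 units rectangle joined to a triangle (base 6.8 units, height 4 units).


Composite shape: rectangle + triangle
Rectangle area = 6.8 * 9 = 61.2
Triangle area = 0.5 * 6.8 * 4 = 13.6
Total = 61.2 + 13.6
Total = 74.8
74.8 units^2


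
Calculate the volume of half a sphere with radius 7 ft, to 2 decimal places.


Shape: hemisphere (half of a sphere)
Radius r = 7 ft
Formula: V = (1/2) * (4/3) * pi * r^3 = (2/3) * pi * r^3
r^3 = 343
(2/3) * 343 = 228.666667
V = 228.666667 * pi
V = 718.38
718.38 ft^3


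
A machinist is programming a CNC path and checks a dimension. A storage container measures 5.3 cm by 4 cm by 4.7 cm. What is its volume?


Shape: rectangular prism
l = 5.3 cm, w = 4 cm, h = 4.7 cm
Formula: V = l * w * h
V = 5.3 * 4 * 4.7
V = 21.2 * 4.7
V = 99.64
99.64 cm^3


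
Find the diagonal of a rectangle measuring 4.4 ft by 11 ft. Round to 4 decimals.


Shape: rectangle (diagonal via Pythagoras)
Sides: 4.4 ft and 11 ft
Formula: d = sqrt(l^2 + w^2)
l^2 = 19.36, w^2 = 121
l^2 + w^2 = 140.36
d = sqrt(140.36)
d = 11.8474
11.8474 ft


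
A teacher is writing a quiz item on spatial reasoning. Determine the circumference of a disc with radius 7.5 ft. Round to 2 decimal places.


Shape: circle
Radius r = 7.5 ft
Formula: C = 2 * pi * r
C = 2 * pi * 7.5
C = 15 * pi
C = 47.12
47.12 ft


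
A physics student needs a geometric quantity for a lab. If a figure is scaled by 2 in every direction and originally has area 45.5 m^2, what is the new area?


Linear scale factor k = 2
Original area = 45.5 m^2
Rule: under a linear scaling by k, areas scale by k^2.
k^2 = 2^2 = 4
New area = 45.5 * 4
New area = 182
182 m^2


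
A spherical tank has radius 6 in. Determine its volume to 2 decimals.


Shape: sphere
Radius r = 6 in
Formula: V = (4/3) * pi * r^3
r^3 = 216
(4/3) * 216 = 288
V = 288 * pi
V = 904.78
904.78 in^3


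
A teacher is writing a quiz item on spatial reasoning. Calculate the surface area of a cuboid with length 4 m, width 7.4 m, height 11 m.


Shape: rectangular prism
l = 4 m, w = 7.4 m, h = 11 m
Formula: SA = 2(lw + lh + wh)
lw = 29.6, lh = 44, wh = 81.4
lw + lh + wh = 155
SA = 2 * 155
SA = 310
310 m^2


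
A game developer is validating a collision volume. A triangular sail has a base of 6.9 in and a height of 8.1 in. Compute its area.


Shape: triangle
Base b = 6.9 in, Height h = 8.1 in
Formula: A = (1/2) * b * h
A = 0.5 * 6.9 * 8.1
A = 0.5 * 55.89
A = 27.945
27.945 in^2


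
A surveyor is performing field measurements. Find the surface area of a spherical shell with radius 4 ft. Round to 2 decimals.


Shape: sphere
Radius r = 4 ft
Formula: SA = 4 * pi * r^2
r^2 = 16
SA = 4 * pi * 16
SA = 64 * pi
SA = 201.06
201.06 ft^2


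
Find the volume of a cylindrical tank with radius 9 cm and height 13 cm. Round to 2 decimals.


Shape: cylinder
Radius r = 9 cm, Height h = 13 cm
Formula: V = pi * r^2 * h
r^2 = 81
V = pi * 81 * 13
V = 1053 * pi
V = 3308.1
3308.1 cm^3


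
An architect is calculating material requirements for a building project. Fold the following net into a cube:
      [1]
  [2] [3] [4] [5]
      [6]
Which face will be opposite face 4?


Net: cross layout. Take square 3 as the base (bottom).
Fold the four squares in the horizontal row up around 3: 2 -> left, 4 -> right, 5 wraps to the top.
Fold 1 and 6 up from 3: 1 -> back, 6 -> front.
Opposite pairs are therefore: (1, 6), (2, 4), (3, 5).
Face 4 is opposite face 2.
face 2


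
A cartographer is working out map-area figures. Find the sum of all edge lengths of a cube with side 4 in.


Shape: cube
Side s = 4 in
A cube has 12 edges, all equal.
Formula: total edge length = 12 * s
Total = 12 * 4
Total = 48
48 in


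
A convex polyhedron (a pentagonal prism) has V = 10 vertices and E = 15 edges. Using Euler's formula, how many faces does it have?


Polyhedron: pentagonal prism
Euler's formula for convex polyhedra: V - E + F = 2
Given: V = 10 vertices and E = 15 edges
Solve for F:
F = 2 + E - V = 2 + 15 - 10 = 7
7 faces


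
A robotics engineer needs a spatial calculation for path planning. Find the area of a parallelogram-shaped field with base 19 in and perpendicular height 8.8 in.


Shape: parallelogram
Base b = 19 in, Height h = 8.8 in
Formula: A = b * h
A = 19 * 8.8
A = 167.2
167.2 in^2


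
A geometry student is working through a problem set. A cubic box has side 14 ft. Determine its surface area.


Shape: cube
Side s = 14 ft
A cube has 6 square faces.
Formula: SA = 6 * s^2
s^2 = 196
SA = 6 * 196
SA = 1176
1176 ft^2


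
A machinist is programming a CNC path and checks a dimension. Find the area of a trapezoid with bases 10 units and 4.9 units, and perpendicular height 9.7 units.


Shape: trapezoid
Parallel sides a = 10 units, b = 4.9 units; Height h = 9.7 units
Formula: A = (a + b) * h / 2
a + b = 10 + 4.9 = 14.9
A = 14.9 * 9.7 / 2
A = 144.53 / 2
A = 72.265
72.265 units^2


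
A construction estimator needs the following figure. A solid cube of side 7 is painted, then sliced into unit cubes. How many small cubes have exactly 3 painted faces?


Large cube: 7 x 7 x 7, cut into unit cubes.
Cubes with 3 painted faces are at the corners. A cube always has 8 corners.
Count = 8
8 unit cubes


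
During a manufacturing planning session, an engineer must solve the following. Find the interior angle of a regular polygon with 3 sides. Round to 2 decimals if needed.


Shape: regular triangle (3 sides)
Formula: interior angle = (n - 2) * 180 / n
(n - 2) = 1
(n - 2) * 180 = 180
angle = 180 / 3
angle = 60
60 degrees


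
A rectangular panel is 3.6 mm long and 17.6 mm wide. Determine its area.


Shape: rectangle
Length l = 3.6 mm, Width w = 17.6 mm
Formula: A = l * w
A = 3.6 * 17.6
A = 63.36
63.36 mm^2


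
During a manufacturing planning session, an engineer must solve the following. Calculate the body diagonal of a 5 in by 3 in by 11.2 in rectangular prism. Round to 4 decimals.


Shape: rectangular box (space diagonal)
l = 5 in, w = 3 in, h = 11.2 in
Visualize: the diagonal of the base, then a right triangle with that diagonal and the height.
Formula: d = sqrt(l^2 + w^2 + h^2)
l^2 + w^2 + h^2 = 25 + 9 + 125.44 = 159.44
d = sqrt(159.44)
d = 12.627
12.627 in


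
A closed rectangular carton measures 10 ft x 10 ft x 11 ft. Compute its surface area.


Shape: rectangular prism
l = 10 ft, w = 10 ft, h = 11 ft
Formula: SA = 2(lw + lh + wh)
lw = 100, lh = 110, wh = 110
lw + lh + wh = 320
SA = 2 * 320
SA = 640
640 ft^2


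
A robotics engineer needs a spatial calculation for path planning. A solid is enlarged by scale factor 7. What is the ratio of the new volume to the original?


Linear scale factor k = 7
Rule: under a linear scaling by k, volumes scale by k^3.
k^3 = 7 * 7 * 7
k^3 = 49 * 7
k^3 = 343
Volume scales by a factor of 343.
343 (dimensionless)


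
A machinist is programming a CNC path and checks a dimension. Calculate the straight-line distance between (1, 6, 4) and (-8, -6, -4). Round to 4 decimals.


3D distance between two points
P1 = (1, 6, 4), P2 = (-8, -6, -4)
Formula: d = sqrt((x2-x1)^2 + (y2-y1)^2 + (z2-z1)^2)
dx = -8 - 1 = -9
dy = -6 - 6 = -12
dz = -4 - 4 = -8
dx^2 + dy^2 + dz^2 = 81 + 144 + 64 = 289
d = sqrt(289)
d = 17.0
17 units


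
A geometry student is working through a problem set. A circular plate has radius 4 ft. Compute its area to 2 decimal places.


Shape: circle
Radius r = 4 ft
Formula: A = pi * r^2
r^2 = 4^2 = 16
A = pi * 16
A = 50.27
50.27 ft^2


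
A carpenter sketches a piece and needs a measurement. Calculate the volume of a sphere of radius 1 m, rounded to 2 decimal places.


Shape: sphere
Radius r = 1 m
Formula: V = (4/3) * pi * r^3
r^3 = 1
(4/3) * 1 = 1.333333
V = 1.333333 * pi
V = 4.19
4.19 m^3


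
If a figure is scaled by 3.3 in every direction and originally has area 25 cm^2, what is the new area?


Linear scale factor k = 3.3
Original area = 25 cm^2
Rule: under a linear scaling by k, areas scale by k^2.
k^2 = 3.3^2 = 10.89
New area = 25 * 10.89
New area = 272.25
272.25 cm^2


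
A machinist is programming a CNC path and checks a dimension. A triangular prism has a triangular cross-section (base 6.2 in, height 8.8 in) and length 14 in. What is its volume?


Shape: triangular prism
Triangle base = 6.2 in, triangle height = 8.8 in, prism length L = 14 in
Formula: V = (1/2 * b * h_tri) * L
Cross-section area = 0.5 * 6.2 * 8.8 = 27.28
V = 27.28 * 14
V = 381.92
381.92 in^3


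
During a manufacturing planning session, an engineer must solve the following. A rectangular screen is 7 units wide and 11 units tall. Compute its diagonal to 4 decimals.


Shape: rectangle (diagonal via Pythagoras)
Sides: 7 units and 11 units
Formula: d = sqrt(l^2 + w^2)
l^2 = 49, w^2 = 121
l^2 + w^2 = 170
d = sqrt(170)
d = 13.0384
13.0384 units


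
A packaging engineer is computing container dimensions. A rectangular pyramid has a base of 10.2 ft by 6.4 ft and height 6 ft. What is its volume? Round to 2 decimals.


Shape: rectangular pyramid
Base: 10.2 ft x 6.4 ft, Height h = 6 ft
Formula: V = (1/3) * base_area * h
base_area = 10.2 * 6.4 = 65.28
base_area * h = 65.28 * 6 = 391.68
V = 391.68 / 3
V = 130.56
130.56 ft^3


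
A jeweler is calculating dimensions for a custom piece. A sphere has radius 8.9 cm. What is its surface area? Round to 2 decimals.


Shape: sphere
Radius r = 8.9 cm
Formula: SA = 4 * pi * r^2
r^2 = 79.21
SA = 4 * pi * 79.21
SA = 316.84 * pi
SA = 995.38
995.38 cm^2


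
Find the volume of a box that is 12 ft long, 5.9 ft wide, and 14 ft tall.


Shape: rectangular prism
l = 12 ft, w = 5.9 ft, h = 14 ft
Formula: V = l * w * h
V = 12 * 5.9 * 14
V = 70.8 * 14
V = 991.2
991.2 ft^3


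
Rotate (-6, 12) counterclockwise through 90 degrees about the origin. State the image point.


Transformation: rotation about the origin
Original point: (-6, 12)
Rule for 90 deg counterclockwise: (x, y) -> (-y, x)
Apply: (-6, 12) -> (-12, -6)
(-12, -6)


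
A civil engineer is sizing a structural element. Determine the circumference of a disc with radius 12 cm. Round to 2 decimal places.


Shape: circle
Radius r = 12 cm
Formula: C = 2 * pi * r
C = 2 * pi * 12
C = 24 * pi
C = 75.4
75.4 cm


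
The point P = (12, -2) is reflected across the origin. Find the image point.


Transformation: reflection
Original point: (12, -2)
Rule for reflection through the origin: (x, y) -> (-x, -y)
Apply: (12, -2) -> (-12, 2)
(-12, 2)


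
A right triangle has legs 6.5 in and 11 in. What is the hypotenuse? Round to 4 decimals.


Shape: right triangle
Legs a = 6.5 in, b = 11 in
Formula: c = sqrt(a^2 + b^2)
a^2 = 42.25, b^2 = 121
a^2 + b^2 = 163.25
c = sqrt(163.25)
c = 12.7769
12.7769 in


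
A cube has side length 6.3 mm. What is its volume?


Shape: cube
Side s = 6.3 mm
Formula: V = s^3
V = 6.3 * 6.3 * 6.3
V = 39.69 * 6.3
V = 250.047
250.047 mm^3


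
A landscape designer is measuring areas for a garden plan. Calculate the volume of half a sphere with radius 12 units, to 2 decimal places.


Shape: hemisphere (half of a sphere)
Radius r = 12 units
Formula: V = (1/2) * (4/3) * pi * r^3 = (2/3) * pi * r^3
r^3 = 1728
(2/3) * 1728 = 1152
V = 1152 * pi
V = 3619.11
3619.11 units^3


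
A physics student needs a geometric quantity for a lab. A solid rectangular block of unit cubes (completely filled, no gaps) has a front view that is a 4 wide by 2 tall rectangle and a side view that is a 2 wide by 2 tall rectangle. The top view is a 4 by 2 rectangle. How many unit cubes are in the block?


Orthographic views of a solid rectangular block:
Front view 4 x 2 -> length = 4, height = 2
Side view 2 x 2 -> width = 2, height = 2 (consistent)
Top view 4 x 2 -> confirms length = 4, width = 2
The block is 4 x 2 x 2.
Total unit cubes = 4 * 2 * 2 = 16
16 unit cubes


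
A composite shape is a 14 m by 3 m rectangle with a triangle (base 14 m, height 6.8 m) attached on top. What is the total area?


Composite shape: rectangle + triangle
Rectangle area = 14 * 3 = 42
Triangle area = 0.5 * 14 * 6.8 = 47.6
Total = 42 + 47.6
Total = 89.6
89.6 m^2


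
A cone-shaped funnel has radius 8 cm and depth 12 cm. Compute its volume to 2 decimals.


Shape: cone
Radius r = 8 cm, Height h = 12 cm
Formula: V = (1/3) * pi * r^2 * h
r^2 = 64
pi * r^2 * h = pi * 64 * 12 = 768 * pi
V = 768 * pi / 3
V = 804.25
804.25 cm^3


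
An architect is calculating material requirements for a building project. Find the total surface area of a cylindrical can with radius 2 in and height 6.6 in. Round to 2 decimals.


Shape: closed cylinder
Radius r = 2 in, Height h = 6.6 in
Formula: SA = 2*pi*r^2 + 2*pi*r*h = 2*pi*r*(r + h)
r + h = 8.6
2 * r * (r + h) = 2 * 2 * 8.6 = 34.4
SA = 34.4 * pi
SA = 108.07
108.07 in^2


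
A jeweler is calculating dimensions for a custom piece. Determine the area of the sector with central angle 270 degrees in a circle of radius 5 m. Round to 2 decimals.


Shape: circular sector
Radius r = 5 m, Angle = 270 degrees
Formula: A = (angle/360) * pi * r^2
r^2 = 25
Fraction of circle = 270/360
A = (270/360) * pi * 25
A = 18.75 * pi
A = 58.9
58.9 m^2


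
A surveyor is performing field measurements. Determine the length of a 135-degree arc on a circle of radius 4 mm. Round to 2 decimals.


Shape: circular arc
Radius r = 4 mm, Angle = 135 degrees
Formula: L = (angle/360) * 2 * pi * r
2 * pi * r = 8 * pi
L = (135/360) * 8 * pi
L = 3 * pi
L = 9.42
9.42 mm


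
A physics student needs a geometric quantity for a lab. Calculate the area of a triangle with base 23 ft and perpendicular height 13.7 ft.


Shape: triangle
Base b = 23 ft, Height h = 13.7 ft
Formula: A = (1/2) * b * h
A = 0.5 * 23 * 13.7
A = 0.5 * 315.1
A = 157.55
157.55 ft^2


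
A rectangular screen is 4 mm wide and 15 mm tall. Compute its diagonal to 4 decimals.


Shape: rectangle (diagonal via Pythagoras)
Sides: 4 mm and 15 mm
Formula: d = sqrt(l^2 + w^2)
l^2 = 16, w^2 = 225
l^2 + w^2 = 241
d = sqrt(241)
d = 15.5242
15.5242 mm


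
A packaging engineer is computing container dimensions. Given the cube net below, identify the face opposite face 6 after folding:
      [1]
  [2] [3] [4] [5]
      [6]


Net: cross layout. Take square 3 as the base (bottom).
Fold the four squares in the horizontal row up around 3: 2 -> left, 4 -> right, 5 wraps to the top.
Fold 1 and 6 up from 3: 1 -> back, 6 -> front.
Opposite pairs are therefore: (1, 6), (2, 4), (3, 5).
Face 6 is opposite face 1.
face 1


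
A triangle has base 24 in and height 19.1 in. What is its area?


Shape: triangle
Base b = 24 in, Height h = 19.1 in
Formula: A = (1/2) * b * h
A = 0.5 * 24 * 19.1
A = 0.5 * 458.4
A = 229.2
229.2 in^2


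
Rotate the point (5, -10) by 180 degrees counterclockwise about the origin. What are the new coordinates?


Transformation: rotation about the origin
Original point: (5, -10)
Rule for 180 deg: (x, y) -> (-x, -y)
Apply: (5, -10) -> (-5, 10)
(-5, 10)


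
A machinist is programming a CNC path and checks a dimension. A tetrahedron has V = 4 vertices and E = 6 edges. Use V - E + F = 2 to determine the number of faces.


Polyhedron: tetrahedron
Euler's formula for convex polyhedra: V - E + F = 2
Given: V = 4 vertices and E = 6 edges
Solve for F:
F = 2 + E - V = 2 + 6 - 4 = 4
4 faces


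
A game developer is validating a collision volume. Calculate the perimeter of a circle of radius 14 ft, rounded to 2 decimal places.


Shape: circle
Radius r = 14 ft
Formula: C = 2 * pi * r
C = 2 * pi * 14
C = 28 * pi
C = 87.96
87.96 ft


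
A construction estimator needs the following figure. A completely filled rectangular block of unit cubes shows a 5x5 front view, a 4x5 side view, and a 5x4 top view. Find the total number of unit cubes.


Orthographic views of a solid rectangular block:
Front view 5 x 5 -> length = 5, height = 5
Side view 4 x 5 -> width = 4, height = 5 (consistent)
Top view 5 x 4 -> confirms length = 5, width = 4
The block is 5 x 4 x 5.
Total unit cubes = 5 * 4 * 5 = 100
100 unit cubes


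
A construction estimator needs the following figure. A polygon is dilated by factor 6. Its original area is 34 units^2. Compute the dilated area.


Linear scale factor k = 6
Original area = 34 units^2
Rule: under a linear scaling by k, areas scale by k^2.
k^2 = 6^2 = 36
New area = 34 * 36
New area = 1224
1224 units^2


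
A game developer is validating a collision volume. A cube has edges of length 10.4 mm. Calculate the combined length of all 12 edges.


Shape: cube
Side s = 10.4 mm
A cube has 12 edges, all equal.
Formula: total edge length = 12 * s
Total = 12 * 10.4
Total = 124.8
124.8 mm


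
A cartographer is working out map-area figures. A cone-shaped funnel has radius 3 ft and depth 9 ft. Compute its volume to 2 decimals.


Shape: cone
Radius r = 3 ft, Height h = 9 ft
Formula: V = (1/3) * pi * r^2 * h
r^2 = 9
pi * r^2 * h = pi * 9 * 9 = 81 * pi
V = 81 * pi / 3
V = 84.82
84.82 ft^3


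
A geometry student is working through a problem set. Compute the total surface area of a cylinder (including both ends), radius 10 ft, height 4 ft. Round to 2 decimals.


Shape: closed cylinder
Radius r = 10 ft, Height h = 4 ft
Formula: SA = 2*pi*r^2 + 2*pi*r*h = 2*pi*r*(r + h)
r + h = 14
2 * r * (r + h) = 2 * 10 * 14 = 280
SA = 280 * pi
SA = 879.65
879.65 ft^2


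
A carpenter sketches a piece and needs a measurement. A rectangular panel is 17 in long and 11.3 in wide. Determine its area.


Shape: rectangle
Length l = 17 in, Width w = 11.3 in
Formula: A = l * w
A = 17 * 11.3
A = 192.1
192.1 in^2


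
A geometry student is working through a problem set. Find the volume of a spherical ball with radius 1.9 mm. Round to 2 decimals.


Shape: sphere
Radius r = 1.9 mm
Formula: V = (4/3) * pi * r^3
r^3 = 6.859
(4/3) * 6.859 = 9.145333
V = 9.145333 * pi
V = 28.73
28.73 mm^3


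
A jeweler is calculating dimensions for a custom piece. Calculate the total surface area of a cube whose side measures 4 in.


Shape: cube
Side s = 4 in
A cube has 6 square faces.
Formula: SA = 6 * s^2
s^2 = 16
SA = 6 * 16
SA = 96
96 in^2


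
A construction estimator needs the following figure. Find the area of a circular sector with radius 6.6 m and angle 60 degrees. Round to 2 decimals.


Shape: circular sector
Radius r = 6.6 m, Angle = 60 degrees
Formula: A = (angle/360) * pi * r^2
r^2 = 43.56
Fraction of circle = 60/360
A = (60/360) * pi * 43.56
A = 7.26 * pi
A = 22.81
22.81 m^2


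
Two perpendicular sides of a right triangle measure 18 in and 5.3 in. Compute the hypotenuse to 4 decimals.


Shape: right triangle
Legs a = 18 in, b = 5.3 in
Formula: c = sqrt(a^2 + b^2)
a^2 = 324, b^2 = 28.09
a^2 + b^2 = 352.09
c = sqrt(352.09)
c = 18.7641
18.7641 in


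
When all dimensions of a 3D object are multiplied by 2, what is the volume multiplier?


Linear scale factor k = 2
Rule: under a linear scaling by k, volumes scale by k^3.
k^3 = 2 * 2 * 2
k^3 = 4 * 2
k^3 = 8
Volume scales by a factor of 8.
8 (dimensionless)


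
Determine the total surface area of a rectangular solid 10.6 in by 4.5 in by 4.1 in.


Shape: rectangular prism
l = 10.6 in, w = 4.5 in, h = 4.1 in
Formula: SA = 2(lw + lh + wh)
lw = 47.7, lh = 43.46, wh = 18.45
lw + lh + wh = 109.61
SA = 2 * 109.61
SA = 219.22
219.22 in^2


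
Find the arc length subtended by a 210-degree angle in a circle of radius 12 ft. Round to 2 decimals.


Shape: circular arc
Radius r = 12 ft, Angle = 210 degrees
Formula: L = (angle/360) * 2 * pi * r
2 * pi * r = 24 * pi
L = (210/360) * 24 * pi
L = 14 * pi
L = 43.98
43.98 ft


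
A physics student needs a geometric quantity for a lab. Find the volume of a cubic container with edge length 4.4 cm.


Shape: cube
Side s = 4.4 cm
Formula: V = s^3
V = 4.4 * 4.4 * 4.4
V = 19.36 * 4.4
V = 85.184
85.184 cm^3


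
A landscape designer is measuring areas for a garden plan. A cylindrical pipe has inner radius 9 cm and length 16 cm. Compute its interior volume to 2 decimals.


Shape: cylinder
Radius r = 9 cm, Height h = 16 cm
Formula: V = pi * r^2 * h
r^2 = 81
V = pi * 81 * 16
V = 1296 * pi
V = 4071.5
4071.5 cm^3


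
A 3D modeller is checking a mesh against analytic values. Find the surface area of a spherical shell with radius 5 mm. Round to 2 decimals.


Shape: sphere
Radius r = 5 mm
Formula: SA = 4 * pi * r^2
r^2 = 25
SA = 4 * pi * 25
SA = 100 * pi
SA = 314.16
314.16 mm^2


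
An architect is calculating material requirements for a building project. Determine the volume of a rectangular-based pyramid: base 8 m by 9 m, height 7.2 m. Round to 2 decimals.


Shape: rectangular pyramid
Base: 8 m x 9 m, Height h = 7.2 m
Formula: V = (1/3) * base_area * h
base_area = 8 * 9 = 72
base_area * h = 72 * 7.2 = 518.4
V = 518.4 / 3
V = 172.8
172.8 m^3


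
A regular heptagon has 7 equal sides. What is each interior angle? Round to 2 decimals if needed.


Shape: regular heptagon (7 sides)
Formula: interior angle = (n - 2) * 180 / n
(n - 2) = 5
(n - 2) * 180 = 900
angle = 900 / 7
angle = 128.57
128.57 degrees


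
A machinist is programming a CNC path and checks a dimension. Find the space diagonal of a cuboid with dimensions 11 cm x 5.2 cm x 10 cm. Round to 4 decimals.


Shape: rectangular box (space diagonal)
l = 11 cm, w = 5.2 cm, h = 10 cm
Visualize: the diagonal of the base, then a right triangle with that diagonal and the height.
Formula: d = sqrt(l^2 + w^2 + h^2)
l^2 + w^2 + h^2 = 121 + 27.04 + 100 = 248.04
d = sqrt(248.04)
d = 15.7493
15.7493 cm


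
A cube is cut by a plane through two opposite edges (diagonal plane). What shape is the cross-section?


Solid: cube
Cutting plane: through two opposite edges (diagonal plane)
Visualize the intersection of the plane with the solid's surface.
The boundary of the cut region is a rectangle.
rectangle


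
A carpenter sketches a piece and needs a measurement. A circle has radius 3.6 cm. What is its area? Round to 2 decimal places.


Shape: circle
Radius r = 3.6 cm
Formula: A = pi * r^2
r^2 = 3.6^2 = 12.96
A = pi * 12.96
A = 40.72
40.72 cm^2


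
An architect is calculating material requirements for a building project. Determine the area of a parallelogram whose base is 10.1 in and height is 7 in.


Shape: parallelogram
Base b = 10.1 in, Height h = 7 in
Formula: A = b * h
A = 10.1 * 7
A = 70.7
70.7 in^2


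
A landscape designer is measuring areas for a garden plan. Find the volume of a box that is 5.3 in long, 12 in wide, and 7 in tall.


Shape: rectangular prism
l = 5.3 in, w = 12 in, h = 7 in
Formula: V = l * w * h
V = 5.3 * 12 * 7
V = 63.6 * 7
V = 445.2
445.2 in^3


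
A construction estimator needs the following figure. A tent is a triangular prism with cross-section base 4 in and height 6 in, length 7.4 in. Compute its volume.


Shape: triangular prism
Triangle base = 4 in, triangle height = 6 in, prism length L = 7.4 in
Formula: V = (1/2 * b * h_tri) * L
Cross-section area = 0.5 * 4 * 6 = 12
V = 12 * 7.4
V = 88.8
88.8 in^3


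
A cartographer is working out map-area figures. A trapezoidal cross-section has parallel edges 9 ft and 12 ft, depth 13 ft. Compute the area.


Shape: trapezoid
Parallel sides a = 9 ft, b = 12 ft; Height h = 13 ft
Formula: A = (a + b) * h / 2
a + b = 9 + 12 = 21
A = 21 * 13 / 2
A = 273 / 2
A = 136.5
136.5 ft^2


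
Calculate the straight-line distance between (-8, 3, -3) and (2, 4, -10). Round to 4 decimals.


3D distance between two points
P1 = (-8, 3, -3), P2 = (2, 4, -10)
Formula: d = sqrt((x2-x1)^2 + (y2-y1)^2 + (z2-z1)^2)
dx = 2 - -8 = 10
dy = 4 - 3 = 1
dz = -10 - -3 = -7
dx^2 + dy^2 + dz^2 = 100 + 1 + 49 = 150
d = sqrt(150)
d = 12.2474
12.2474 units


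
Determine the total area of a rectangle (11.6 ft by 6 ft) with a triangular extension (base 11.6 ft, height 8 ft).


Composite shape: rectangle + triangle
Rectangle area = 11.6 * 6 = 69.6
Triangle area = 0.5 * 11.6 * 8 = 46.4
Total = 69.6 + 46.4
Total = 116
116 ft^2


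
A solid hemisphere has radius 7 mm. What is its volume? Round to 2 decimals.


Shape: hemisphere (half of a sphere)
Radius r = 7 mm
Formula: V = (1/2) * (4/3) * pi * r^3 = (2/3) * pi * r^3
r^3 = 343
(2/3) * 343 = 228.666667
V = 228.666667 * pi
V = 718.38
718.38 mm^3


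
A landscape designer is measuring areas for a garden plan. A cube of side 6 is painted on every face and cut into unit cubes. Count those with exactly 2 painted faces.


Large cube: 6 x 6 x 6, cut into unit cubes.
n = 6, so n - 2 = 4
Cubes with 2 painted faces lie along the edges, excluding corners.
A cube has 12 edges; each contributes (n - 2) = 4 such cubes.
Count = 12 * 4 = 48
48 unit cubes


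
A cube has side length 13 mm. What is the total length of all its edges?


Shape: cube
Side s = 13 mm
A cube has 12 edges, all equal.
Formula: total edge length = 12 * s
Total = 12 * 13
Total = 156
156 mm


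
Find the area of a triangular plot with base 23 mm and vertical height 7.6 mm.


Shape: triangle
Base b = 23 mm, Height h = 7.6 mm
Formula: A = (1/2) * b * h
A = 0.5 * 23 * 7.6
A = 0.5 * 174.8
A = 87.4
87.4 mm^2


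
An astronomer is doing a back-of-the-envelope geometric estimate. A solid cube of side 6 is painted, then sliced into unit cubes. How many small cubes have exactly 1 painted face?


Large cube: 6 x 6 x 6, cut into unit cubes.
n = 6, so n - 2 = 4
Cubes with 1 painted face lie in the interior of each face.
A cube has 6 faces; each contributes (n - 2)^2 = 16 such cubes.
Count = 6 * 16 = 96
96 unit cubes


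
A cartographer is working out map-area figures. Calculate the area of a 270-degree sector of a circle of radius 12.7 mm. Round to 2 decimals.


Shape: circular sector
Radius r = 12.7 mm, Angle = 270 degrees
Formula: A = (angle/360) * pi * r^2
r^2 = 161.29
Fraction of circle = 270/360
A = (270/360) * pi * 161.29
A = 120.9675 * pi
A = 380.03
380.03 mm^2


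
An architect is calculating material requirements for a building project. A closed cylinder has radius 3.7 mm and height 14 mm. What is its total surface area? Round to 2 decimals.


Shape: closed cylinder
Radius r = 3.7 mm, Height h = 14 mm
Formula: SA = 2*pi*r^2 + 2*pi*r*h = 2*pi*r*(r + h)
r + h = 17.7
2 * r * (r + h) = 2 * 3.7 * 17.7 = 130.98
SA = 130.98 * pi
SA = 411.49
411.49 mm^2


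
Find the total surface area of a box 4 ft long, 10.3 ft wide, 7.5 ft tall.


Shape: rectangular prism
l = 4 ft, w = 10.3 ft, h = 7.5 ft
Formula: SA = 2(lw + lh + wh)
lw = 41.2, lh = 30, wh = 77.25
lw + lh + wh = 148.45
SA = 2 * 148.45
SA = 296.9
296.9 ft^2


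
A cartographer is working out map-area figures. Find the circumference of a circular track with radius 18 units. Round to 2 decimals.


Shape: circle
Radius r = 18 units
Formula: C = 2 * pi * r
C = 2 * pi * 18
C = 36 * pi
C = 113.1
113.1 units


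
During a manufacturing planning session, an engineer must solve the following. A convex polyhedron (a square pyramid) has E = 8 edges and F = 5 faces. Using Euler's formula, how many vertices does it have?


Polyhedron: square pyramid
Euler's formula for convex polyhedra: V - E + F = 2
Given: E = 8 edges and F = 5 faces
Solve for V:
V = 2 + E - F = 2 + 8 - 5 = 5
5 vertices


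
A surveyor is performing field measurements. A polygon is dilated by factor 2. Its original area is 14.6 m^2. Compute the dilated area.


Linear scale factor k = 2
Original area = 14.6 m^2
Rule: under a linear scaling by k, areas scale by k^2.
k^2 = 2^2 = 4
New area = 14.6 * 4
New area = 58.4
58.4 m^2


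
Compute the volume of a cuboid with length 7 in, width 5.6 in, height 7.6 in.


Shape: rectangular prism
l = 7 in, w = 5.6 in, h = 7.6 in
Formula: V = l * w * h
V = 7 * 5.6 * 7.6
V = 39.2 * 7.6
V = 297.92
297.92 in^3


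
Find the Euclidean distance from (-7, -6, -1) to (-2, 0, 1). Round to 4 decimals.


3D distance between two points
P1 = (-7, -6, -1), P2 = (-2, 0, 1)
Formula: d = sqrt((x2-x1)^2 + (y2-y1)^2 + (z2-z1)^2)
dx = -2 - -7 = 5
dy = 0 - -6 = 6
dz = 1 - -1 = 2
dx^2 + dy^2 + dz^2 = 25 + 36 + 4 = 65
d = sqrt(65)
d = 8.0623
8.0623 units


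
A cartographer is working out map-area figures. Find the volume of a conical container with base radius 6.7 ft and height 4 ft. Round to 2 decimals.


Shape: cone
Radius r = 6.7 ft, Height h = 4 ft
Formula: V = (1/3) * pi * r^2 * h
r^2 = 44.89
pi * r^2 * h = pi * 44.89 * 4 = 179.56 * pi
V = 179.56 * pi / 3
V = 188.03
188.03 ft^3


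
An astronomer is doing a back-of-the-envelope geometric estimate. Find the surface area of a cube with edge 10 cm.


Shape: cube
Side s = 10 cm
A cube has 6 square faces.
Formula: SA = 6 * s^2
s^2 = 100
SA = 6 * 100
SA = 600
600 cm^2


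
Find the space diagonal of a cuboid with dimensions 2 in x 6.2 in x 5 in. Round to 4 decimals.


Shape: rectangular box (space diagonal)
l = 2 in, w = 6.2 in, h = 5 in
Visualize: the diagonal of the base, then a right triangle with that diagonal and the height.
Formula: d = sqrt(l^2 + w^2 + h^2)
l^2 + w^2 + h^2 = 4 + 38.44 + 25 = 67.44
d = sqrt(67.44)
d = 8.2122
8.2122 in


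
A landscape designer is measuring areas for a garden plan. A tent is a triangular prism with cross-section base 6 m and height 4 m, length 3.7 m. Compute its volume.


Shape: triangular prism
Triangle base = 6 m, triangle height = 4 m, prism length L = 3.7 m
Formula: V = (1/2 * b * h_tri) * L
Cross-section area = 0.5 * 6 * 4 = 12
V = 12 * 3.7
V = 44.4
44.4 m^3


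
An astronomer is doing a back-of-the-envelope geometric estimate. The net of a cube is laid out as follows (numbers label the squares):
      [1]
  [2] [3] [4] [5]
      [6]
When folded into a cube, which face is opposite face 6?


Net: cross layout. Take square 3 as the base (bottom).
Fold the four squares in the horizontal row up around 3: 2 -> left, 4 -> right, 5 wraps to the top.
Fold 1 and 6 up from 3: 1 -> back, 6 -> front.
Opposite pairs are therefore: (1, 6), (2, 4), (3, 5).
Face 6 is opposite face 1.
face 1


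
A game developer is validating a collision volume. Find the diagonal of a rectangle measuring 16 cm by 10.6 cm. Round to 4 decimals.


Shape: rectangle (diagonal via Pythagoras)
Sides: 16 cm and 10.6 cm
Formula: d = sqrt(l^2 + w^2)
l^2 = 256, w^2 = 112.36
l^2 + w^2 = 368.36
d = sqrt(368.36)
d = 19.1927
19.1927 cm


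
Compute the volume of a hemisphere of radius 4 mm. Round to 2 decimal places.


Shape: hemisphere (half of a sphere)
Radius r = 4 mm
Formula: V = (1/2) * (4/3) * pi * r^3 = (2/3) * pi * r^3
r^3 = 64
(2/3) * 64 = 42.666667
V = 42.666667 * pi
V = 134.04
134.04 mm^3


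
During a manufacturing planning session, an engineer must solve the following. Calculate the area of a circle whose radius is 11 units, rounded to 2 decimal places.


Shape: circle
Radius r = 11 units
Formula: A = pi * r^2
r^2 = 11^2 = 121
A = pi * 121
A = 380.13
380.13 units^2


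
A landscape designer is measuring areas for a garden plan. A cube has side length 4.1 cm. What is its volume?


Shape: cube
Side s = 4.1 cm
Formula: V = s^3
V = 4.1 * 4.1 * 4.1
V = 16.81 * 4.1
V = 68.921
68.921 cm^3


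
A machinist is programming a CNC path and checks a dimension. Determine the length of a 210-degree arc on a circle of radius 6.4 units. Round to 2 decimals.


Shape: circular arc
Radius r = 6.4 units, Angle = 210 degrees
Formula: L = (angle/360) * 2 * pi * r
2 * pi * r = 12.8 * pi
L = (210/360) * 12.8 * pi
L = 7.466667 * pi
L = 23.46
23.46 units


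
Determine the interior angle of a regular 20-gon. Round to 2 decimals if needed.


Shape: regular icosagon (20 sides)
Formula: interior angle = (n - 2) * 180 / n
(n - 2) = 18
(n - 2) * 180 = 3240
angle = 3240 / 20
angle = 162
162 degrees


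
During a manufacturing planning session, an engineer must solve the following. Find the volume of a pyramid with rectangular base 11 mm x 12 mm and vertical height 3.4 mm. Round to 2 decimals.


Shape: rectangular pyramid
Base: 11 mm x 12 mm, Height h = 3.4 mm
Formula: V = (1/3) * base_area * h
base_area = 11 * 12 = 132
base_area * h = 132 * 3.4 = 448.8
V = 448.8 / 3
V = 149.6
149.6 mm^3
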